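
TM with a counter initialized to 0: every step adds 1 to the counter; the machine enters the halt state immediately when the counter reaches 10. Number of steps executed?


Counter starts at 0. Counting sequence:
  Step 1: counter = 1
  Step 2: counter = 2
  Step 3: counter = 3
  Step 4: counter = 4
  Step 5: counter = 5
  Step 6: counter = 6
  ...
  Step 10: counter = 10
Counter reached 10 -> halt
Total steps = 10

10


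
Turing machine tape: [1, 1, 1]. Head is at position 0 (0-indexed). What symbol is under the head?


Tape: [1, 1, 1]
Positions: 0 1 2
Values:    1 1 1
Head at position 0
tape[0] = 1

1


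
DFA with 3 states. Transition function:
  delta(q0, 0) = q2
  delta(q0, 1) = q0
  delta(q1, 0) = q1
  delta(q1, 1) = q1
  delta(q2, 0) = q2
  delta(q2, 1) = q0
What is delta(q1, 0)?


Looking up transition function:
delta(q1, 0) in the table
Row: q1, Column: 0
Result: q1

q1


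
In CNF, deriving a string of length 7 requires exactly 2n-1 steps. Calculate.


Chomsky Normal Form derivation:
String length n = 7
Each step either:
  - Splits a nonterminal into two (n-1 such steps)
  - Converts a nonterminal to terminal (n such steps)
Total = (n-1) + n = 2n - 1
= 2(7) - 1
= 14 - 1
= 13

13


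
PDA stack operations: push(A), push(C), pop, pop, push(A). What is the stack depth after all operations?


Tracing stack operations:
  push(A) -> stack = [A], depth=1
  push(C) -> stack = [A,C], depth=2
  pop -> removed C, stack = [A], depth=1
  pop -> removed A, stack = [], depth=0
  push(A) -> stack = [A], depth=1
Final depth = 1

1


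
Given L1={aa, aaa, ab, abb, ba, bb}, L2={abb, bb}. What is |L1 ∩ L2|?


L1 = {aa, aaa, ab, abb, ba, bb}
L2 = {abb, bb}
Checking each string in L1 against L2:
  'aa': in L2? No
  'aaa': in L2? No
  'ab': in L2? No
  'abb': in L2? Yes
  'ba': in L2? No
  'bb': in L2? Yes
Intersection = {abb, bb}
|L1 ∩ L2| = 2

2


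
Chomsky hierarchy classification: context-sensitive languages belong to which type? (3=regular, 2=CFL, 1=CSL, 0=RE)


Chomsky hierarchy levels:
  Type 3: Regular (DFA/NFA/regex)
  Type 2: Context-free (PDA)
  Type 1: Context-sensitive
  Type 0: Recursively enumerable (TM)
'context-sensitive' corresponds to Type 1

1


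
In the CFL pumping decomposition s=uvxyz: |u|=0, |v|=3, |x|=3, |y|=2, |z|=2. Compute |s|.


|s| = |u| + |v| + |x| + |y| + |z|
= 0 + 3 + 3 + 2 + 2
= 3 + 3 + 4
= 6 + 4
= 10

10


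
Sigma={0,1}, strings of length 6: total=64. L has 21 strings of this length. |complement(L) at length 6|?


Alphabet: {0,1}
String length: 6
Total strings of length 6 = 2^6 = 64
Strings in L = 21
Complement = total - |L|
= 64 - 21
= 43

43


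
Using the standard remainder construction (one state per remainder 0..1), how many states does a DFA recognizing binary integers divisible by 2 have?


Divisibility by 2 is tracked via the remainder mod 2: 0, 1, ..., 1
The construction assigns one state to each remainder
Number of remainders = 2

2


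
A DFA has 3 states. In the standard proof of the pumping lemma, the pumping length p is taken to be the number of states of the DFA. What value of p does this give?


Pumping lemma for regular languages (standard proof):
Take p = |Q|, the number of DFA states.
Any string of length >= |Q| passes through |Q|+1 states while reading its first |Q| symbols,
so by pigeonhole some state repeats, giving the loop that can be pumped.
Here |Q| = 3
Therefore the proof uses p = 3

3


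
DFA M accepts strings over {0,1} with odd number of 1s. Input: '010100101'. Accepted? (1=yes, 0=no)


DFA has 2 states: q_even (start, accept=no) and q_odd
Processing string '010100101' character by character:
  Position 0: read '0', 1-count=0 -> q_even (no change)
  Position 1: read '1', 1-count=1 -> q_odd
  Position 2: read '0', 1-count=1 -> q_odd (no change)
  Position 3: read '1', 1-count=2 -> q_even
  Position 4: read '0', 1-count=2 -> q_even (no change)
  Position 5: read '0', 1-count=2 -> q_even (no change)
  Position 6: read '1', 1-count=3 -> q_odd
  Position 7: read '0', 1-count=3 -> q_odd (no change)
  Position 8: read '1', 1-count=4 -> q_even
Final state: q_even, total 1s = 4 (even); the DFA requires an odd count -> reject

0


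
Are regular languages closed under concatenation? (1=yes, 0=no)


Regular languages are closed under:
- Union (DFA product construction)
- Intersection (DFA product construction)
- Complement (swap accept/reject states)
- Concatenation (NFA construction)
- Kleene star (NFA construction)
concatenation is in this list
Therefore: closed

1


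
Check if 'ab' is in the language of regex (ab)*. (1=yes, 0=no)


Pattern: (ab)*
String: 'ab'
Pattern requires: zero or more repetitions of 'ab'
Pairs: ['ab']
All pairs are 'ab'? Yes
Result: 1

1


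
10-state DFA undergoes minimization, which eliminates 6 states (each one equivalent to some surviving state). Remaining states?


Original DFA: 10 states
Redundant states removed: 6
Minimized states = original - removed
= 10 - 6
= 4

4


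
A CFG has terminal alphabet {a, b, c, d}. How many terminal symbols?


Terminal symbols: a, b, c, d
Counting each: a (#1), b (#2), c (#3), d (#4)
Total = 4

4


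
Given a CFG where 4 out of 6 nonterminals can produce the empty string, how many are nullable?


Nonterminals: {S, A, B, C, D, E}
A nonterminal is nullable if it can derive epsilon
Counting nullable nonterminals: 4
Total nullable = 4

4


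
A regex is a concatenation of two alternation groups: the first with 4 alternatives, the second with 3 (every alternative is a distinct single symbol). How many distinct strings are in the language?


First group: 4 alternatives
Second group: 3 alternatives
Concatenation: each choice from group 1 pairs with each from group 2
Total = 4 x 3 = 12

12


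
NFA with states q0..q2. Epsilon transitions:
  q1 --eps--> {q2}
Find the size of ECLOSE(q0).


Starting from q0
Initialize closure = {q0}
q0 has no outgoing epsilon transitions -> nothing to add
Final closure: {q0}
Size = 1

1


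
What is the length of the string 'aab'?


String: 'aab'
Counting characters:
  'a' appears 2 time(s)
  'b' appears 1 time(s)
Total length = 2 + 1 = 3

3


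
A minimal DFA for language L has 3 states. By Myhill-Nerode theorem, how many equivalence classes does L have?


Myhill-Nerode theorem:
Number of equivalence classes = number of states in minimal DFA
Minimal DFA states = 3
Therefore equivalence classes = 3

3


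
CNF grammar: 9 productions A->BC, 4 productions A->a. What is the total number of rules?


CNF allows two rule forms:
  A -> BC (binary): 9 rules
  A -> a (terminal): 4 rules
Total = 9 + 4 = 13

13


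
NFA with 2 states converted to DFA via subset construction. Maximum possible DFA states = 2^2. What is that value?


NFA has 2 states
Subset construction: each DFA state = subset of NFA states
Maximum subsets = 2^2
2^2 = 4

4


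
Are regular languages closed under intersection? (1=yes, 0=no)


Regular languages are closed under all standard operations:
- Union: Yes (product construction)
- Intersection: Yes (product construction)
- Complement: Yes (swap accept/reject)
- Concatenation: Yes (NFA construction)
Operation: intersection -> Closed

1


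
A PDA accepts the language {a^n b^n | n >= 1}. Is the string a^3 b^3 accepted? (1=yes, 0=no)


Language requires equal numbers of a's and b's
PDA pushes for each 'a', pops for each 'b'
Number of a's = 3
Number of b's = 3
3 == 3 -> Accept

1


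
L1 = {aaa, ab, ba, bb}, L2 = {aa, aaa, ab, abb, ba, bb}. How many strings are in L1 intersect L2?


L1 = {aaa, ab, ba, bb}
L2 = {aa, aaa, ab, abb, ba, bb}
Checking each string in L1 against L2:
  'aaa': in L2? Yes
  'ab': in L2? Yes
  'ba': in L2? Yes
  'bb': in L2? Yes
Intersection = {aaa, ab, ba, bb}
|L1 ∩ L2| = 4

4


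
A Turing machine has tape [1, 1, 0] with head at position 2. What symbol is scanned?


Tape: [1, 1, 0]
Positions: 0 1 2
Values:    1 1 0
Head at position 2
tape[2] = 0

0


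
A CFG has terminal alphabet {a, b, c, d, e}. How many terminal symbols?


Terminal symbols: a, b, c, d, e
Counting each: a (#1), b (#2), c (#3), d (#4), e (#5)
Total = 5

5


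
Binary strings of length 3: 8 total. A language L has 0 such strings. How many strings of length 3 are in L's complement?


Alphabet: {0,1}
String length: 3
Total strings of length 3 = 2^3 = 8
Strings in L = 0
Complement = total - |L|
= 8 - 0
= 8

8


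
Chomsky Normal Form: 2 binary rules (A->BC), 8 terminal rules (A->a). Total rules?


CNF allows two rule forms:
  A -> BC (binary): 2 rules
  A -> a (terminal): 8 rules
Total = 2 + 8 = 10

10


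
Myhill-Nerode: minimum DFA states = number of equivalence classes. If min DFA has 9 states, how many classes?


Myhill-Nerode theorem:
Number of equivalence classes = number of states in minimal DFA
Minimal DFA states = 9
Therefore equivalence classes = 9

9


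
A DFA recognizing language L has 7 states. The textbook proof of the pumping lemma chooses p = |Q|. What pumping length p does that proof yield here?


Pumping lemma for regular languages (standard proof):
Take p = |Q|, the number of DFA states.
Any string of length >= |Q| passes through |Q|+1 states while reading its first |Q| symbols,
so by pigeonhole some state repeats, giving the loop that can be pumped.
Here |Q| = 7
Therefore the proof uses p = 7

7


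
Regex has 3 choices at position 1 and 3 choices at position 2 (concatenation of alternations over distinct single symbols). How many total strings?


First group: 3 alternatives
Second group: 3 alternatives
Concatenation: each choice from group 1 pairs with each from group 2
Total = 3 x 3 = 9

9


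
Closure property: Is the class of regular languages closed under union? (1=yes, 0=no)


Regular languages are closed under all standard operations:
- Union: Yes (product construction)
- Intersection: Yes (product construction)
- Complement: Yes (swap accept/reject)
- Concatenation: Yes (NFA construction)
Operation: union -> Closed

1


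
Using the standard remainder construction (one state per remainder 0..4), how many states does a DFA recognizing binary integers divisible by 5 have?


Divisibility by 5 is tracked via the remainder mod 5: 0, 1, ..., 4
The construction assigns one state to each remainder
Number of remainders = 5

5


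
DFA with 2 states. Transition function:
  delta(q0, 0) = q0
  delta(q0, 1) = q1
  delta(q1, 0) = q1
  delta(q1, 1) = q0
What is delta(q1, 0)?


Looking up transition function:
delta(q1, 0) in the table
Row: q1, Column: 0
Result: q1

q1


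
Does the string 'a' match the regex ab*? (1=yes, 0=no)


Pattern: ab*
String: 'a'
Pattern requires: exactly one 'a' followed by zero or more 'b's
First char is 'a' -> OK
Rest '': all b's? Yes
Result: 1

1


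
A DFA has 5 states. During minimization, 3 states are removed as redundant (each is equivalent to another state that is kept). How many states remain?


Original DFA: 5 states
Redundant states removed: 3
Minimized states = original - removed
= 5 - 3
= 2

2


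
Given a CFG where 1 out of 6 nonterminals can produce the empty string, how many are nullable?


Nonterminals: {S, A, B, C, D, E}
A nonterminal is nullable if it can derive epsilon
Counting nullable nonterminals: 1
Total nullable = 1

1


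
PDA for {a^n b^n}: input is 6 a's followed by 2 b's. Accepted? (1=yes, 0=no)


Language requires equal numbers of a's and b's
PDA pushes for each 'a', pops for each 'b'
Number of a's = 6
Number of b's = 2
6 != 2 -> Reject

0


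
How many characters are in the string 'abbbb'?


String: 'abbbb'
Counting characters:
  'a' appears 1 time(s)
  'b' appears 4 time(s)
Total length = 1 + 4 = 5

5


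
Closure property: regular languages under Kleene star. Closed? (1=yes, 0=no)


Regular languages are closed under:
- Union (DFA product construction)
- Intersection (DFA product construction)
- Complement (swap accept/reject states)
- Concatenation (NFA construction)
- Kleene star (NFA construction)
Kleene star is in this list
Therefore: closed

1


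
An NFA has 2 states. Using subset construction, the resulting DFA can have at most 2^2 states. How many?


NFA has 2 states
Subset construction: each DFA state = subset of NFA states
Maximum subsets = 2^2
2^2 = 4

4


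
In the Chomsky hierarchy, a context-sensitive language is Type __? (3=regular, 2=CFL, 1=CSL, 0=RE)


Chomsky hierarchy levels:
  Type 3: Regular (DFA/NFA/regex)
  Type 2: Context-free (PDA)
  Type 1: Context-sensitive
  Type 0: Recursively enumerable (TM)
'context-sensitive' corresponds to Type 1

1


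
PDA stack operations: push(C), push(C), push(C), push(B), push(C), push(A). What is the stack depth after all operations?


Tracing stack operations:
  push(C) -> stack = [C], depth=1
  push(C) -> stack = [C,C], depth=2
  push(C) -> stack = [C,C,C], depth=3
  push(B) -> stack = [C,C,C,B], depth=4
  push(C) -> stack = [C,C,C,B,C], depth=5
  push(A) -> stack = [C,C,C,B,C,A], depth=6
Final depth = 6

6


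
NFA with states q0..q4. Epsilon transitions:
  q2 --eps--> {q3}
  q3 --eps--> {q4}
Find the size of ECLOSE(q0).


Starting from q0
Initialize closure = {q0}
q0 has no outgoing epsilon transitions -> nothing to add
Final closure: {q0}
Size = 1

1


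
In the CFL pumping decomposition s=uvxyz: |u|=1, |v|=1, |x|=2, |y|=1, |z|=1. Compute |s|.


|s| = |u| + |v| + |x| + |y| + |z|
= 1 + 1 + 2 + 1 + 1
= 2 + 2 + 2
= 4 + 2
= 6

6


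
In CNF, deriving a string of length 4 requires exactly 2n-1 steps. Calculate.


Chomsky Normal Form derivation:
String length n = 4
Each step either:
  - Splits a nonterminal into two (n-1 such steps)
  - Converts a nonterminal to terminal (n such steps)
Total = (n-1) + n = 2n - 1
= 2(4) - 1
= 8 - 1
= 7

7


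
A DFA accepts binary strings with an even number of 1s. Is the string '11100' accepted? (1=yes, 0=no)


DFA has 2 states: q_even (start, accept=yes) and q_odd
Processing string '11100' character by character:
  Position 0: read '1', 1-count=1 -> q_odd
  Position 1: read '1', 1-count=2 -> q_even
  Position 2: read '1', 1-count=3 -> q_odd
  Position 3: read '0', 1-count=3 -> q_odd (no change)
  Position 4: read '0', 1-count=3 -> q_odd (no change)
Final state: q_odd, total 1s = 3 (odd); the DFA requires an even count -> reject

0


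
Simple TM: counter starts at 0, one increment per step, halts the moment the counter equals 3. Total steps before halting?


Counter starts at 0. Counting sequence:
  Step 1: counter = 1
  Step 2: counter = 2
  Step 3: counter = 3
Counter reached 3 -> halt
Total steps = 3

3


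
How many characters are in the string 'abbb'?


String: 'abbb'
Counting characters:
  'a' appears 1 time(s)
  'b' appears 3 time(s)
Total length = 1 + 3 = 4

4


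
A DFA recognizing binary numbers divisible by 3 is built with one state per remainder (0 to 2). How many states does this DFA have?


Divisibility by 3 is tracked via the remainder mod 3: 0, 1, ..., 2
The construction assigns one state to each remainder
Number of remainders = 3

3


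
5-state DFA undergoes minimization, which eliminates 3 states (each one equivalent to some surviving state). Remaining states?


Original DFA: 5 states
Redundant states removed: 3
Minimized states = original - removed
= 5 - 3
= 2

2


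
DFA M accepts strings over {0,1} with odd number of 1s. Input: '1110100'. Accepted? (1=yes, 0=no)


DFA has 2 states: q_even (start, accept=no) and q_odd
Processing string '1110100' character by character:
  Position 0: read '1', 1-count=1 -> q_odd
  Position 1: read '1', 1-count=2 -> q_even
  Position 2: read '1', 1-count=3 -> q_odd
  Position 3: read '0', 1-count=3 -> q_odd (no change)
  Position 4: read '1', 1-count=4 -> q_even
  Position 5: read '0', 1-count=4 -> q_even (no change)
  Position 6: read '0', 1-count=4 -> q_even (no change)
Final state: q_even, total 1s = 4 (even); the DFA requires an odd count -> reject

0


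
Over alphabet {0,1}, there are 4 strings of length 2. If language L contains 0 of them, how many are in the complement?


Alphabet: {0,1}
String length: 2
Total strings of length 2 = 2^2 = 4
Strings in L = 0
Complement = total - |L|
= 4 - 0
= 4

4


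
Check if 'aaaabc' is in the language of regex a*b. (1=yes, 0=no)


Pattern: a*b
String: 'aaaabc'
Pattern requires: zero or more 'a's followed by exactly one 'b'
Found 4 leading 'a's
Remaining: 'bc'
Remaining is not 'b' -> no match
Result: 0

0


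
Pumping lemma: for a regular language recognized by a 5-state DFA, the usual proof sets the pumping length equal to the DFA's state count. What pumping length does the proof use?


Pumping lemma for regular languages (standard proof):
Take p = |Q|, the number of DFA states.
Any string of length >= |Q| passes through |Q|+1 states while reading its first |Q| symbols,
so by pigeonhole some state repeats, giving the loop that can be pumped.
Here |Q| = 5
Therefore the proof uses p = 5

5


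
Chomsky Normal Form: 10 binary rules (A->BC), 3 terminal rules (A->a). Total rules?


CNF allows two rule forms:
  A -> BC (binary): 10 rules
  A -> a (terminal): 3 rules
Total = 10 + 3 = 13

13


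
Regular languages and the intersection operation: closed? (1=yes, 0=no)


Regular languages are closed under all standard operations:
- Union: Yes (product construction)
- Intersection: Yes (product construction)
- Complement: Yes (swap accept/reject)
- Concatenation: Yes (NFA construction)
Operation: intersection -> Closed

1


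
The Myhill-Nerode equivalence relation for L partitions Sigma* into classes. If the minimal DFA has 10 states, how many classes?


Myhill-Nerode theorem:
Number of equivalence classes = number of states in minimal DFA
Minimal DFA states = 10
Therefore equivalence classes = 10

10


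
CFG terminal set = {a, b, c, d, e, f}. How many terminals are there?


Terminal symbols: a, b, c, d, e, f
Counting each: a (#1), b (#2), c (#3), d (#4), e (#5), f (#6)
Total = 6

6


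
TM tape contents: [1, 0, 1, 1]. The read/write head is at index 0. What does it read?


Tape: [1, 0, 1, 1]
Positions: 0 1 2 3
Values:    1 0 1 1
Head at position 0
tape[0] = 1

1


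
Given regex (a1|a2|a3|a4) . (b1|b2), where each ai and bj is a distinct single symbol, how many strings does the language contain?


First group: 4 alternatives
Second group: 2 alternatives
Concatenation: each choice from group 1 pairs with each from group 2
Total = 4 x 2 = 8

8


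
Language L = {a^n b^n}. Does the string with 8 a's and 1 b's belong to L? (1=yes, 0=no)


Language requires equal numbers of a's and b's
PDA pushes for each 'a', pops for each 'b'
Number of a's = 8
Number of b's = 1
8 != 1 -> Reject

0


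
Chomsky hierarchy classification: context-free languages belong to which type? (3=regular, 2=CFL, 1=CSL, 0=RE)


Chomsky hierarchy levels:
  Type 3: Regular (DFA/NFA/regex)
  Type 2: Context-free (PDA)
  Type 1: Context-sensitive
  Type 0: Recursively enumerable (TM)
'context-free' corresponds to Type 2

2


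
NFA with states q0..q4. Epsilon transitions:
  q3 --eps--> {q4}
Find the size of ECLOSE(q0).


Starting from q0
Initialize closure = {q0}
q0 has no outgoing epsilon transitions -> nothing to add
Final closure: {q0}
Size = 1

1


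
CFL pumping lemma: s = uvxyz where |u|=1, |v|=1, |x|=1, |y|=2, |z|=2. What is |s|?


|s| = |u| + |v| + |x| + |y| + |z|
= 1 + 1 + 1 + 2 + 2
= 2 + 1 + 4
= 3 + 4
= 7

7


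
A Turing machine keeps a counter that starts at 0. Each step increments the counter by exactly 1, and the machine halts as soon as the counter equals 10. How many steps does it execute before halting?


Counter starts at 0. Counting sequence:
  Step 1: counter = 1
  Step 2: counter = 2
  Step 3: counter = 3
  Step 4: counter = 4
  Step 5: counter = 5
  Step 6: counter = 6
  ...
  Step 10: counter = 10
Counter reached 10 -> halt
Total steps = 10

10


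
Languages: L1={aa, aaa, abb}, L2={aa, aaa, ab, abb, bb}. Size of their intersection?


L1 = {aa, aaa, abb}
L2 = {aa, aaa, ab, abb, bb}
Checking each string in L1 against L2:
  'aa': in L2? Yes
  'aaa': in L2? Yes
  'abb': in L2? Yes
Intersection = {aa, aaa, abb}
|L1 ∩ L2| = 3

3


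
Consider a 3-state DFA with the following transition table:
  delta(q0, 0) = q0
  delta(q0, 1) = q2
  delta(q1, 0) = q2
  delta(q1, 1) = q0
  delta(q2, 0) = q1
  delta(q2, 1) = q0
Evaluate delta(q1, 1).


Looking up transition function:
delta(q1, 1) in the table
Row: q1, Column: 1
Result: q0

q0


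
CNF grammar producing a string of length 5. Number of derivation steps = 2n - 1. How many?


Chomsky Normal Form derivation:
String length n = 5
Each step either:
  - Splits a nonterminal into two (n-1 such steps)
  - Converts a nonterminal to terminal (n such steps)
Total = (n-1) + n = 2n - 1
= 2(5) - 1
= 10 - 1
= 9

9


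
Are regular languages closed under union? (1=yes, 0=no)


Regular languages are closed under:
- Union (DFA product construction)
- Intersection (DFA product construction)
- Complement (swap accept/reject states)
- Concatenation (NFA construction)
- Kleene star (NFA construction)
union is in this list
Therefore: closed

1


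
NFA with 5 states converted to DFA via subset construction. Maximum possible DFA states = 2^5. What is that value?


NFA has 5 states
Subset construction: each DFA state = subset of NFA states
Maximum subsets = 2^5
2^5 = 32

32


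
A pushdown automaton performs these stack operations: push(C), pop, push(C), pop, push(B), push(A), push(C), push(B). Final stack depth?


Tracing stack operations:
  push(C) -> stack = [C], depth=1
  pop -> removed C, stack = [], depth=0
  push(C) -> stack = [C], depth=1
  pop -> removed C, stack = [], depth=0
  push(B) -> stack = [B], depth=1
  push(A) -> stack = [B,A], depth=2
  push(C) -> stack = [B,A,C], depth=3
  push(B) -> stack = [B,A,C,B], depth=4
Final depth = 4

4


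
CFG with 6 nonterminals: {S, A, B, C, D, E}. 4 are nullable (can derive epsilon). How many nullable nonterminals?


Nonterminals: {S, A, B, C, D, E}
A nonterminal is nullable if it can derive epsilon
Counting nullable nonterminals: 4
Total nullable = 4

4


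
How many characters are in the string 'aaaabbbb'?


String: 'aaaabbbb'
Counting characters:
  'a' appears 4 time(s)
  'b' appears 4 time(s)
Total length = 4 + 4 = 8

8


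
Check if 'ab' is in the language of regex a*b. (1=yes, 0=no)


Pattern: a*b
String: 'ab'
Pattern requires: zero or more 'a's followed by exactly one 'b'
Found 1 leading 'a's
Remaining: 'b'
Remaining is exactly 'b' -> match
Result: 1

1


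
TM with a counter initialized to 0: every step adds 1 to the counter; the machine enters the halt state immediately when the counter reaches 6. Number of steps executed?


Counter starts at 0. Counting sequence:
  Step 1: counter = 1
  Step 2: counter = 2
  Step 3: counter = 3
  Step 4: counter = 4
  Step 5: counter = 5
  Step 6: counter = 6
Counter reached 6 -> halt
Total steps = 6

6


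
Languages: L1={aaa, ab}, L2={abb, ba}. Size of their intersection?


L1 = {aaa, ab}
L2 = {abb, ba}
Checking each string in L1 against L2:
  'aaa': in L2? No
  'ab': in L2? No
Intersection = {}
|L1 ∩ L2| = 0

0


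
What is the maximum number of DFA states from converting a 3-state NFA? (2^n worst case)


NFA has 3 states
Subset construction: each DFA state = subset of NFA states
Maximum subsets = 2^3
2^3 = 8

8


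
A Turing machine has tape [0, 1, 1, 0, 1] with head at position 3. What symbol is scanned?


Tape: [0, 1, 1, 0, 1]
Positions: 0 1 2 3 4
Values:    0 1 1 0 1
Head at position 3
tape[3] = 0

0


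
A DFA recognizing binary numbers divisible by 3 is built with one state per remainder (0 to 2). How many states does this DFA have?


Divisibility by 3 is tracked via the remainder mod 3: 0, 1, ..., 2
The construction assigns one state to each remainder
Number of remainders = 3

3


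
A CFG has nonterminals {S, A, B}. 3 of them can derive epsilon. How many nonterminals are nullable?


Nonterminals: {S, A, B}
A nonterminal is nullable if it can derive epsilon
Counting nullable nonterminals: 3
Total nullable = 3

3


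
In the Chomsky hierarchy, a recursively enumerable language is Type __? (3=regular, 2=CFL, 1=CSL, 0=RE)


Chomsky hierarchy levels:
  Type 3: Regular (DFA/NFA/regex)
  Type 2: Context-free (PDA)
  Type 1: Context-sensitive
  Type 0: Recursively enumerable (TM)
'recursively enumerable' corresponds to Type 0

0


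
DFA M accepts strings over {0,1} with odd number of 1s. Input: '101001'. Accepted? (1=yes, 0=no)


DFA has 2 states: q_even (start, accept=no) and q_odd
Processing string '101001' character by character:
  Position 0: read '1', 1-count=1 -> q_odd
  Position 1: read '0', 1-count=1 -> q_odd (no change)
  Position 2: read '1', 1-count=2 -> q_even
  Position 3: read '0', 1-count=2 -> q_even (no change)
  Position 4: read '0', 1-count=2 -> q_even (no change)
  Position 5: read '1', 1-count=3 -> q_odd
Final state: q_odd, total 1s = 3 (odd); the DFA requires an odd count -> accept

1


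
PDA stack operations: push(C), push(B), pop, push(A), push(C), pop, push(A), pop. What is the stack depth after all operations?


Tracing stack operations:
  push(C) -> stack = [C], depth=1
  push(B) -> stack = [C,B], depth=2
  pop -> removed B, stack = [C], depth=1
  push(A) -> stack = [C,A], depth=2
  push(C) -> stack = [C,A,C], depth=3
  pop -> removed C, stack = [C,A], depth=2
  push(A) -> stack = [C,A,A], depth=3
  pop -> removed A, stack = [C,A], depth=2
Final depth = 2

2


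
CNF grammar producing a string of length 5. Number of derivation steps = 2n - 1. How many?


Chomsky Normal Form derivation:
String length n = 5
Each step either:
  - Splits a nonterminal into two (n-1 such steps)
  - Converts a nonterminal to terminal (n such steps)
Total = (n-1) + n = 2n - 1
= 2(5) - 1
= 10 - 1
= 9

9


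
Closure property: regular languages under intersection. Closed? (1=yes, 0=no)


Regular languages are closed under:
- Union (DFA product construction)
- Intersection (DFA product construction)
- Complement (swap accept/reject states)
- Concatenation (NFA construction)
- Kleene star (NFA construction)
intersection is in this list
Therefore: closed

1


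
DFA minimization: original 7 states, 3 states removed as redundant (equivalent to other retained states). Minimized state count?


Original DFA: 7 states
Redundant states removed: 3
Minimized states = original - removed
= 7 - 3
= 4

4


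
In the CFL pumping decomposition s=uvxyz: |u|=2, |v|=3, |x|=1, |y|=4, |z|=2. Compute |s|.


|s| = |u| + |v| + |x| + |y| + |z|
= 2 + 3 + 1 + 4 + 2
= 5 + 1 + 6
= 6 + 6
= 12

12


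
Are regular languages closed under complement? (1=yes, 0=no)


Regular languages are closed under all standard operations:
- Union: Yes (product construction)
- Intersection: Yes (product construction)
- Complement: Yes (swap accept/reject)
- Concatenation: Yes (NFA construction)
Operation: complement -> Closed

1


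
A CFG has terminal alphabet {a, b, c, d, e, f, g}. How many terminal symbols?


Terminal symbols: a, b, c, d, e, f, g
Counting each: a (#1), b (#2), c (#3), d (#4), e (#5), f (#6), g (#7)
Total = 7

7


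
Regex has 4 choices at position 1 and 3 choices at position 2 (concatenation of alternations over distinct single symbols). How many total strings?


First group: 4 alternatives
Second group: 3 alternatives
Concatenation: each choice from group 1 pairs with each from group 2
Total = 4 x 3 = 12

12


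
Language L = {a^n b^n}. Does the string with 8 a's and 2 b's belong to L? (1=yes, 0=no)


Language requires equal numbers of a's and b's
PDA pushes for each 'a', pops for each 'b'
Number of a's = 8
Number of b's = 2
8 != 2 -> Reject

0


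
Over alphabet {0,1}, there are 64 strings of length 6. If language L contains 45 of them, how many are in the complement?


Alphabet: {0,1}
String length: 6
Total strings of length 6 = 2^6 = 64
Strings in L = 45
Complement = total - |L|
= 64 - 45
= 19

19


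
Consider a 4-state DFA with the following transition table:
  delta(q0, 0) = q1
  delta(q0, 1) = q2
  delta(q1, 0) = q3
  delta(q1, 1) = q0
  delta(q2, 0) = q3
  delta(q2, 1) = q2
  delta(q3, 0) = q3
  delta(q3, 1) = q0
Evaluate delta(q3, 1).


Looking up transition function:
delta(q3, 1) in the table
Row: q3, Column: 1
Result: q0

q0


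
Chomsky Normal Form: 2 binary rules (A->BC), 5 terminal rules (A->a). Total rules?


CNF allows two rule forms:
  A -> BC (binary): 2 rules
  A -> a (terminal): 5 rules
Total = 2 + 5 = 7

7


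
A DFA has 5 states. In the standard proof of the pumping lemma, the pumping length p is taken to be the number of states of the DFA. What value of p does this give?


Pumping lemma for regular languages (standard proof):
Take p = |Q|, the number of DFA states.
Any string of length >= |Q| passes through |Q|+1 states while reading its first |Q| symbols,
so by pigeonhole some state repeats, giving the loop that can be pumped.
Here |Q| = 5
Therefore the proof uses p = 5

5


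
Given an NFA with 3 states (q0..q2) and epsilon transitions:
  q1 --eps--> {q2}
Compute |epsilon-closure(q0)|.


Starting from q0
Initialize closure = {q0}
q0 has no outgoing epsilon transitions -> nothing to add
Final closure: {q0}
Size = 1

1


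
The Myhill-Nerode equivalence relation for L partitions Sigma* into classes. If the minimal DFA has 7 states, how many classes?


Myhill-Nerode theorem:
Number of equivalence classes = number of states in minimal DFA
Minimal DFA states = 7
Therefore equivalence classes = 7

7


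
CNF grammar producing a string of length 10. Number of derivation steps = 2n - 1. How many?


Chomsky Normal Form derivation:
String length n = 10
Each step either:
  - Splits a nonterminal into two (n-1 such steps)
  - Converts a nonterminal to terminal (n such steps)
Total = (n-1) + n = 2n - 1
= 2(10) - 1
= 20 - 1
= 19

19


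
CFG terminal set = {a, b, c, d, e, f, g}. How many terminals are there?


Terminal symbols: a, b, c, d, e, f, g
Counting each: a (#1), b (#2), c (#3), d (#4), e (#5), f (#6), g (#7)
Total = 7

7


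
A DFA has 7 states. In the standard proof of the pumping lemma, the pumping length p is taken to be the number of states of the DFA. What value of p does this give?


Pumping lemma for regular languages (standard proof):
Take p = |Q|, the number of DFA states.
Any string of length >= |Q| passes through |Q|+1 states while reading its first |Q| symbols,
so by pigeonhole some state repeats, giving the loop that can be pumped.
Here |Q| = 7
Therefore the proof uses p = 7

7


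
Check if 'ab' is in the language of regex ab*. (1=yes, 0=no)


Pattern: ab*
String: 'ab'
Pattern requires: exactly one 'a' followed by zero or more 'b's
First char is 'a' -> OK
Rest 'b': all b's? Yes
Result: 1

1


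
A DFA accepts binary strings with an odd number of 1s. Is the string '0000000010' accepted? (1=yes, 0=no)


DFA has 2 states: q_even (start, accept=no) and q_odd
Processing string '0000000010' character by character:
  Position 0: read '0', 1-count=0 -> q_even (no change)
  Position 1: read '0', 1-count=0 -> q_even (no change)
  Position 2: read '0', 1-count=0 -> q_even (no change)
  Position 3: read '0', 1-count=0 -> q_even (no change)
  Position 4: read '0', 1-count=0 -> q_even (no change)
  Position 5: read '0', 1-count=0 -> q_even (no change)
  Position 6: read '0', 1-count=0 -> q_even (no change)
  Position 7: read '0', 1-count=0 -> q_even (no change)
  Position 8: read '1', 1-count=1 -> q_odd
  Position 9: read '0', 1-count=1 -> q_odd (no change)
Final state: q_odd, total 1s = 1 (odd); the DFA requires an odd count -> accept

1


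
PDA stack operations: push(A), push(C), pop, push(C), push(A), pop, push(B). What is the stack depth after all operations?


Tracing stack operations:
  push(A) -> stack = [A], depth=1
  push(C) -> stack = [A,C], depth=2
  pop -> removed C, stack = [A], depth=1
  push(C) -> stack = [A,C], depth=2
  push(A) -> stack = [A,C,A], depth=3
  pop -> removed A, stack = [A,C], depth=2
  push(B) -> stack = [A,C,B], depth=3
Final depth = 3

3


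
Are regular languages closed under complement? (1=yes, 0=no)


Regular languages are closed under all standard operations:
- Union: Yes (product construction)
- Intersection: Yes (product construction)
- Complement: Yes (swap accept/reject)
- Concatenation: Yes (NFA construction)
Operation: complement -> Closed

1


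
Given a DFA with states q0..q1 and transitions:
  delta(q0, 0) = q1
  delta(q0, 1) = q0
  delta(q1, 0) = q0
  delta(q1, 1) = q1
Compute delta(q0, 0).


Looking up transition function:
delta(q0, 0) in the table
Row: q0, Column: 0
Result: q1

q1


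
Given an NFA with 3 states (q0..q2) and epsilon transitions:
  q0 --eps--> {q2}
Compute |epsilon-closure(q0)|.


Starting from q0
Initialize closure = {q0}
Follow epsilon from q0 -> add q2
Final closure: {q0, q2}
Size = 2

2


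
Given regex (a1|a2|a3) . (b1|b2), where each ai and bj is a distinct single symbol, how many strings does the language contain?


First group: 3 alternatives
Second group: 2 alternatives
Concatenation: each choice from group 1 pairs with each from group 2
Total = 3 x 2 = 6

6


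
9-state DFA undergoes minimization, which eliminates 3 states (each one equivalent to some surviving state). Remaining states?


Original DFA: 9 states
Redundant states removed: 3
Minimized states = original - removed
= 9 - 3
= 6

6


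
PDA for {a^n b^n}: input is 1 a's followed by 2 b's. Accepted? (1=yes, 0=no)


Language requires equal numbers of a's and b's
PDA pushes for each 'a', pops for each 'b'
Number of a's = 1
Number of b's = 2
1 != 2 -> Reject

0


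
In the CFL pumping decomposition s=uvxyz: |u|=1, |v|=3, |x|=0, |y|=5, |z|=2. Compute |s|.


|s| = |u| + |v| + |x| + |y| + |z|
= 1 + 3 + 0 + 5 + 2
= 4 + 0 + 7
= 4 + 7
= 11

11


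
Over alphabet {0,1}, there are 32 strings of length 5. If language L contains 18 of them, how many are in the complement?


Alphabet: {0,1}
String length: 5
Total strings of length 5 = 2^5 = 32
Strings in L = 18
Complement = total - |L|
= 32 - 18
= 14

14


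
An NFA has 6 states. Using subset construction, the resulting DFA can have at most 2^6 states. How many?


NFA has 6 states
Subset construction: each DFA state = subset of NFA states
Maximum subsets = 2^6
2^6 = 64

64


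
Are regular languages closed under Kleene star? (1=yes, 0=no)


Regular languages are closed under:
- Union (DFA product construction)
- Intersection (DFA product construction)
- Complement (swap accept/reject states)
- Concatenation (NFA construction)
- Kleene star (NFA construction)
Kleene star is in this list
Therefore: closed

1


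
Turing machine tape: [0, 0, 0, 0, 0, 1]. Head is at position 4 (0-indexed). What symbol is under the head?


Tape: [0, 0, 0, 0, 0, 1]
Positions: 0 1 2 3 4 5
Values:    0 0 0 0 0 1
Head at position 4
tape[4] = 0

0


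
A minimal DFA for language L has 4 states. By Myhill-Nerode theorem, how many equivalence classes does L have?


Myhill-Nerode theorem:
Number of equivalence classes = number of states in minimal DFA
Minimal DFA states = 4
Therefore equivalence classes = 4

4


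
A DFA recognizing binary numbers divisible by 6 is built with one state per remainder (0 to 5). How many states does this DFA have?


Divisibility by 6 is tracked via the remainder mod 6: 0, 1, ..., 5
The construction assigns one state to each remainder
Number of remainders = 6

6


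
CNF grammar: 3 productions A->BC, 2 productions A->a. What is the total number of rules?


CNF allows two rule forms:
  A -> BC (binary): 3 rules
  A -> a (terminal): 2 rules
Total = 3 + 2 = 5

5


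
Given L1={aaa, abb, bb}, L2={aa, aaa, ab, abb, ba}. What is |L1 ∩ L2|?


L1 = {aaa, abb, bb}
L2 = {aa, aaa, ab, abb, ba}
Checking each string in L1 against L2:
  'aaa': in L2? Yes
  'abb': in L2? Yes
  'bb': in L2? No
Intersection = {aaa, abb}
|L1 ∩ L2| = 2

2


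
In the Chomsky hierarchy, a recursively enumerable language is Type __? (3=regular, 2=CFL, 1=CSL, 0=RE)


Chomsky hierarchy levels:
  Type 3: Regular (DFA/NFA/regex)
  Type 2: Context-free (PDA)
  Type 1: Context-sensitive
  Type 0: Recursively enumerable (TM)
'recursively enumerable' corresponds to Type 0

0


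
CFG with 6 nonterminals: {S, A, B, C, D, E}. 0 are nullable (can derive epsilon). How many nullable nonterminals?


Nonterminals: {S, A, B, C, D, E}
A nonterminal is nullable if it can derive epsilon
Counting nullable nonterminals: 0
Total nullable = 0

0


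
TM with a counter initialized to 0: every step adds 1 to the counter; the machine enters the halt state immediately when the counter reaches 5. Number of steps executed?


Counter starts at 0. Counting sequence:
  Step 1: counter = 1
  Step 2: counter = 2
  Step 3: counter = 3
  Step 4: counter = 4
  Step 5: counter = 5
Counter reached 5 -> halt
Total steps = 5

5


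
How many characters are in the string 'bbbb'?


String: 'bbbb'
Counting characters:
  'b' appears 4 time(s)
Total length = 0 + 4 = 4

4


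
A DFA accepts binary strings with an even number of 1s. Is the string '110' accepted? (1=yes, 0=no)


DFA has 2 states: q_even (start, accept=yes) and q_odd
Processing string '110' character by character:
  Position 0: read '1', 1-count=1 -> q_odd
  Position 1: read '1', 1-count=2 -> q_even
  Position 2: read '0', 1-count=2 -> q_even (no change)
Final state: q_even, total 1s = 2 (even); the DFA requires an even count -> accept

1


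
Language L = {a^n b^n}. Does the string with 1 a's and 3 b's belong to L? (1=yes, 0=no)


Language requires equal numbers of a's and b's
PDA pushes for each 'a', pops for each 'b'
Number of a's = 1
Number of b's = 3
1 != 3 -> Reject

0


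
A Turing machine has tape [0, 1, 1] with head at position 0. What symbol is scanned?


Tape: [0, 1, 1]
Positions: 0 1 2
Values:    0 1 1
Head at position 0
tape[0] = 0

0


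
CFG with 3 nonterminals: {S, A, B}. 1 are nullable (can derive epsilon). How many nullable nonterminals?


Nonterminals: {S, A, B}
A nonterminal is nullable if it can derive epsilon
Counting nullable nonterminals: 1
Total nullable = 1

1


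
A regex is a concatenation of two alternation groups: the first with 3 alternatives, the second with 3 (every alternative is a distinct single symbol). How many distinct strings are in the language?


First group: 3 alternatives
Second group: 3 alternatives
Concatenation: each choice from group 1 pairs with each from group 2
Total = 3 x 3 = 9

9


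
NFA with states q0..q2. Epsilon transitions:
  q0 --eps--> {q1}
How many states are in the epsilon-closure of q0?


Starting from q0
Initialize closure = {q0}
Follow epsilon from q0 -> add q1
Final closure: {q0, q1}
Size = 2

2


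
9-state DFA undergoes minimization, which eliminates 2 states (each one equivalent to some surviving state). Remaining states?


Original DFA: 9 states
Redundant states removed: 2
Minimized states = original - removed
= 9 - 2
= 7

7


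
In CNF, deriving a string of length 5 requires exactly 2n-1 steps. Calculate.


Chomsky Normal Form derivation:
String length n = 5
Each step either:
  - Splits a nonterminal into two (n-1 such steps)
  - Converts a nonterminal to terminal (n such steps)
Total = (n-1) + n = 2n - 1
= 2(5) - 1
= 10 - 1
= 9

9


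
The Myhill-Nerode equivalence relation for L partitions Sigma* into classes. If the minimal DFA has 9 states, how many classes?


Myhill-Nerode theorem:
Number of equivalence classes = number of states in minimal DFA
Minimal DFA states = 9
Therefore equivalence classes = 9

9


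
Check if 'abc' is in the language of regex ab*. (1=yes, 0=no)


Pattern: ab*
String: 'abc'
Pattern requires: exactly one 'a' followed by zero or more 'b's
First char is 'a' -> OK
Rest 'bc': all b's? No
Result: 0

0
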